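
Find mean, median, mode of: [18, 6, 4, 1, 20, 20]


Sorted: [1, 4, 6, 18, 20, 20]
Mean = 69/6 = 23/2
Median = 12
Freq: {18: 1, 6: 1, 4: 1, 1: 1, 20: 2}
Mode: [20]

Mean=23/2, Median=12, Mode=20


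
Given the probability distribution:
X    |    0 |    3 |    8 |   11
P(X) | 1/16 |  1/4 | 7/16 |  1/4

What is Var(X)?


E[X] = 7
E[X²] = 121/2
Var(X) = E[X²] - (E[X])² = 121/2 - 49 = 23/2

Var(X) = 23/2 ≈ 11.5000


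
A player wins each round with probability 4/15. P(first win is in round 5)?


Geometric: P(X=5) = (1-p)^(k-1)×p = (11/15)^4×4/15 = 58564/759375

P(X=5) = 58564/759375 ≈ 7.71%


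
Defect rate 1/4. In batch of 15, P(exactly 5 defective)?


Binomial: P(X=5) = C(15,5)×p^5×(1-p)^10
= 3003 × 1/1024 × 59049/1048576 = 177324147/1073741824

P(X=5) = 177324147/1073741824 ≈ 16.51%


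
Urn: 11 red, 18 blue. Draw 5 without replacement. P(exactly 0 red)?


Hypergeometric: C(11,0)×C(18,5)/C(29,5)
= 1×8568/118755 = 136/1885

P(X=0) = 136/1885 ≈ 7.21%


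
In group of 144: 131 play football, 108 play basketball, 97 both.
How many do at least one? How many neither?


|A∪B| = 131+108-97 = 142
Neither = 144-142 = 2

At least one: 142; Neither: 2


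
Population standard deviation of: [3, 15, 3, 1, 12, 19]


Mean = 53/6
  (3-53/6)²=1225/36
  (15-53/6)²=1369/36
  (3-53/6)²=1225/36
  (1-53/6)²=2209/36
  (12-53/6)²=361/36
  (19-53/6)²=3721/36
Σ(x-μ)² = 1685/6
σ² = (1685/6)/6 = 1685/36

σ = √(1685/36) ≈ 6.8415


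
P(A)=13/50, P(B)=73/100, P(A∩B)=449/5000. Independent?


P(A)×P(B) = 949/5000
P(A∩B) = 449/5000
Not equal → NOT independent

No, not independent


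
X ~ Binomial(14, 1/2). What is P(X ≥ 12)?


P(X ≥ 12) = Σ P(X=i) for i=12..14
P(X=12) = 91/16384
P(X=13) = 7/8192
P(X=14) = 1/16384
Sum = 53/8192

P(X ≥ 12) = 53/8192 ≈ 0.65%


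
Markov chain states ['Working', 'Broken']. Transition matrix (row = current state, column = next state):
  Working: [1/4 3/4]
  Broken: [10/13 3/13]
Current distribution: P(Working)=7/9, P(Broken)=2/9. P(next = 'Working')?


P(next=Working) = Σᵢ P(now=i)×P(i→Working)
= 7/9×1/4 + 2/9×10/13
= 7/36 + 20/117 = 19/52

P = 19/52 ≈ 0.3654


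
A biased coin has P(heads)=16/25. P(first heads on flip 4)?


Geometric: P(X=4) = (1-p)^(k-1)×p = (9/25)^3×16/25 = 11664/390625

P(X=4) = 11664/390625 ≈ 2.99%


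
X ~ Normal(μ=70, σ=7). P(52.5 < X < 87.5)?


z₁=(52.5-70)/7=-2.5, z₂=(87.5-70)/7=2.5
P = Φ(2.5) - Φ(-2.5) = 0.993790 - 0.006210 = 0.987580 ≈ 0.9876

P(52.5 < X < 87.5) ≈ 0.9876


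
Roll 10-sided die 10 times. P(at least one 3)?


P(no 3)^10 = (9/10)^10 = 3486784401/10000000000
P(≥1) = 1 - 3486784401/10000000000 = 6513215599/10000000000

P = 6513215599/10000000000 ≈ 65.13%


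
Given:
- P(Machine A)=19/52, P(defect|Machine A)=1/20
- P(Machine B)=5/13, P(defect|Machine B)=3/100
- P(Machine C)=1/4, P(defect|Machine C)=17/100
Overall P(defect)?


P(B) = Σ P(B|Aᵢ)×P(Aᵢ)
  1/20×19/52 = 19/1040
  3/100×5/13 = 3/260
  17/100×1/4 = 17/400
Sum = 47/650

P(defect) = 47/650 ≈ 7.23%


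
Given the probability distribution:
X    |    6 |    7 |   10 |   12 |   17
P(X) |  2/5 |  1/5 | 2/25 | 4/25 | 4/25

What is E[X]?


E[X] = Σ x·P(X=x)
= (6)×(2/5) + (7)×(1/5) + (10)×(2/25) + (12)×(4/25) + (17)×(4/25)
= 231/25

E[X] = 231/25


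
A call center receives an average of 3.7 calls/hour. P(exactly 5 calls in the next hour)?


Poisson(λ=3.7): P(X=5) = e^(-λ)×λ^k/k!
= e^(-3.7) × 3.7^5 / 5!
≈ 0.02472352647 × 693.43957 / 120 ≈ 0.142869

P(X=5) ≈ 0.142869 ≈ 14.29%


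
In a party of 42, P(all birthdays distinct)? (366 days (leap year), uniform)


P(all different) = Π(366-i)/366 for i=0..41
= (366/366)×(365/366)×...×(325/366)
= 0.086572

P ≈ 0.0866 ≈ 8.66%


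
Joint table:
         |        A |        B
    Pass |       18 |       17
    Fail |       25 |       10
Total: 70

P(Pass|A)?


P(Pass|A) = 18/(18+25) = 18/43

P = 18/43 ≈ 41.86%


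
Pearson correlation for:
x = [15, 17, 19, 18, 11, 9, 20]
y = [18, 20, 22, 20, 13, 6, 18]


n=7, Σx=109, Σy=117, Σxy=1945, Σx²=1801, Σy²=2137
r = (7×1945 - 109×117)/√((7×1801 - 109²)(7×2137 - 117²))
= 862/√(726×1270) = 862/√922020 ≈ 862/960.2187 ≈ 0.8977

r ≈ 0.8977


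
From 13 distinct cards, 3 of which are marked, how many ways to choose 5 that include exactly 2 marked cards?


Choose 2 of the 3 marked cards and 3 of the other 10 cards:
C(3,2)×C(10,3) = 3×120 = 360

360


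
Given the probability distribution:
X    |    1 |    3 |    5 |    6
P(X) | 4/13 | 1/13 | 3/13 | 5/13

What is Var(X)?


E[X] = 4
E[X²] = 268/13
Var(X) = E[X²] - (E[X])² = 268/13 - 16 = 60/13

Var(X) = 60/13 ≈ 4.6154


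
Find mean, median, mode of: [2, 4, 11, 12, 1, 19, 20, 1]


Sorted: [1, 1, 2, 4, 11, 12, 19, 20]
Mean = 70/8 = 35/4
Median = 15/2
Freq: {2: 1, 4: 1, 11: 1, 12: 1, 1: 2, 19: 1, 20: 1}
Mode: [1]

Mean=35/4, Median=15/2, Mode=1


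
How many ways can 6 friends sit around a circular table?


Circular arrangements of 6 distinct objects: fix one position to break rotational symmetry.
(n-1)! = 5! = 120

120


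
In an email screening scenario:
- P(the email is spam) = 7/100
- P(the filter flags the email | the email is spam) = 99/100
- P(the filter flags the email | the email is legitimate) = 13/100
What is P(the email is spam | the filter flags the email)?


Using Bayes' theorem:
P(A|B) = P(B|A)·P(A) / P(B)

P(the filter flags the email) = 99/100 × 7/100 + 13/100 × 93/100
= 693/10000 + 1209/10000 = 951/5000

P(the email is spam|the filter flags the email) = (693/10000) / (951/5000) = 231/634

P(the email is spam|the filter flags the email) = 231/634 ≈ 36.44%


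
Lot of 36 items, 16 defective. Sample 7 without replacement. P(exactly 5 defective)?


Hypergeometric: C(16,5)×C(20,2)/C(36,7)
= 4368×190/8347680 = 1729/17391

P(X=5) = 1729/17391 ≈ 9.94%


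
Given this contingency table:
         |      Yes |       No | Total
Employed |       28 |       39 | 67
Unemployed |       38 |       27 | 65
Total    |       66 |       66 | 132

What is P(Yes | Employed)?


P(Yes | Employed) = 28/(28+39) = 28/67

P(Yes|Employed) = 28/67 ≈ 41.79%


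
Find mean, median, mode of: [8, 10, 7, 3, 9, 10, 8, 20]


Sorted: [3, 7, 8, 8, 9, 10, 10, 20]
Mean = 75/8
Median = 17/2
Freq: {8: 2, 10: 2, 7: 1, 3: 1, 9: 1, 20: 1}
Mode: [8, 10]

Mean=75/8, Median=17/2, Mode=[8, 10]


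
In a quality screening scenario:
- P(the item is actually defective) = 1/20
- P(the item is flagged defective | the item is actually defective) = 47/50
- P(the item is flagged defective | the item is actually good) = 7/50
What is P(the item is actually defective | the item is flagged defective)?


Using Bayes' theorem:
P(A|B) = P(B|A)·P(A) / P(B)

P(the item is flagged defective) = 47/50 × 1/20 + 7/50 × 19/20
= 47/1000 + 133/1000 = 9/50

P(the item is actually defective|the item is flagged defective) = (47/1000) / (9/50) = 47/180

P(the item is actually defective|the item is flagged defective) = 47/180 ≈ 26.11%


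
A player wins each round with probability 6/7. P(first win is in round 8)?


Geometric: P(X=8) = (1-p)^(k-1)×p = (1/7)^7×6/7 = 6/5764801

P(X=8) = 6/5764801 ≈ 0.00%


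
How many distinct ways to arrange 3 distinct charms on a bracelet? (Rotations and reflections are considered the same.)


Free circular arrangements: rotations and reflections both identified.
(n-1)!/2 = 2!/2 = 2/2 = 1

1


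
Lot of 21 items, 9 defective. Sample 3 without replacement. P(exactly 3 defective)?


Hypergeometric: C(9,3)×C(12,0)/C(21,3)
= 84×1/1330 = 6/95

P(X=3) = 6/95 ≈ 6.32%


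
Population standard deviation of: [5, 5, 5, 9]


Mean = 24/4 = 6
  (5-6)²=1
  (5-6)²=1
  (5-6)²=1
  (9-6)²=9
Σ(x-μ)² = 12
σ² = 12/4 = 3

σ = √(3) ≈ 1.7321


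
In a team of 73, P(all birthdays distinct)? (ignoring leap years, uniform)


P(all different) = Π(365-i)/365 for i=0..72
= (365/365)×(364/365)×...×(293/365)
= 0.000439

P ≈ 0.0004 ≈ 0.04%


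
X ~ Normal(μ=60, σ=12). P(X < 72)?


z = (72-60)/12 = 1.0
P(Z < 1.0) = 0.8413

P(X < 72) ≈ 0.8413


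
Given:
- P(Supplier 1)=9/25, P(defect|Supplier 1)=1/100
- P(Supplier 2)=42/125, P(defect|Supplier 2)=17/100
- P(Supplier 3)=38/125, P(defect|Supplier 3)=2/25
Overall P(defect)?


P(B) = Σ P(B|Aᵢ)×P(Aᵢ)
  1/100×9/25 = 9/2500
  17/100×42/125 = 357/6250
  2/25×38/125 = 76/3125
Sum = 1063/12500

P(defect) = 1063/12500 ≈ 8.50%


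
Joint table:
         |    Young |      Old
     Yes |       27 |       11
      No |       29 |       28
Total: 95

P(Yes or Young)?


P(Yes∨Young) = P(Yes) + P(Young) - P(Yes∧Young)
= (38 + 56 - 27)/95 = 67/95

P = 67/95 ≈ 70.53%


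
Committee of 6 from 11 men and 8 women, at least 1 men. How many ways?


Count by #men:
  1M,5W: C(11,1)×C(8,5)=616
  2M,4W: C(11,2)×C(8,4)=3850
  3M,3W: C(11,3)×C(8,3)=9240
  4M,2W: C(11,4)×C(8,2)=9240
  5M,1W: C(11,5)×C(8,1)=3696
  6M,0W: C(11,6)×C(8,0)=462
Total = 27104

27104


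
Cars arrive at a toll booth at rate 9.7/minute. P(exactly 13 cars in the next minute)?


Poisson(λ=9.7): P(X=13) = e^(-λ)×λ^k/k!
= e^(-9.7) × 9.7^13 / 13!
≈ 6.128349505e-05 × 6.73027090166e+12 / 6227020800 ≈ 0.066236

P(X=13) ≈ 0.066236 ≈ 6.62%


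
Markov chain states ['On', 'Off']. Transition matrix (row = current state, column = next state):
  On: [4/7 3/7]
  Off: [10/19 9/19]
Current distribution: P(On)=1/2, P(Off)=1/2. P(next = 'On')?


P(next=On) = Σᵢ P(now=i)×P(i→On)
= 1/2×4/7 + 1/2×10/19
= 2/7 + 5/19 = 73/133

P = 73/133 ≈ 0.5489


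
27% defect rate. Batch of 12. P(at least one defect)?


P(all good) = (73/100)^12 = 22902048046490258711521/1000000000000000000000000
P(≥1 defect) = 977097951953509741288479/1000000000000000000000000

P = 977097951953509741288479/1000000000000000000000000 ≈ 97.71%


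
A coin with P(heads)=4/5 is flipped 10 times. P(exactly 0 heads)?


Binomial: P(X=0) = C(10,0)×p^0×(1-p)^10
= 1 × 1 × 1/9765625 = 1/9765625

P(X=0) = 1/9765625 ≈ 0.00%


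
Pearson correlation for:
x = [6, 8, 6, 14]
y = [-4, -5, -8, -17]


n=4, Σx=34, Σy=-34, Σxy=-350, Σx²=332, Σy²=394
r = (4×(-350) - 34×(-34))/√((4×332 - 34²)(4×394 - (-34)²))
= -244/√(172×420) = -244/√72240 ≈ -244/268.7750 ≈ -0.9078

r ≈ -0.9078


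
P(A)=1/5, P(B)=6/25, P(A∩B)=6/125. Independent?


P(A)×P(B) = 6/125
P(A∩B) = 6/125
Equal ✓ → Independent

Yes, independent


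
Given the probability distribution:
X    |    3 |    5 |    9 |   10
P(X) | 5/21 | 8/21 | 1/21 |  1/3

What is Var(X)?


E[X] = 134/21
E[X²] = 342/7
Var(X) = E[X²] - (E[X])² = 342/7 - 17956/441 = 3590/441

Var(X) = 3590/441 ≈ 8.1406


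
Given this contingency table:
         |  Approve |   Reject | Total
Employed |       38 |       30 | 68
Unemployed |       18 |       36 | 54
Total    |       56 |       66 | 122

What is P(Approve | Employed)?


P(Approve | Employed) = 38/(38+30) = 38/68 = 19/34

P(Approve|Employed) = 19/34 ≈ 55.88%


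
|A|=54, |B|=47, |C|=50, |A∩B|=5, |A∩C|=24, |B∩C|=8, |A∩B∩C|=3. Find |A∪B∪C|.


|A∪B∪C| = 54+47+50-5-24-8+3 = 117

|A∪B∪C| = 117


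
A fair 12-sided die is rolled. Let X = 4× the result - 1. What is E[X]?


E[die] = (1+12)/2 = 13/2
E[X] = 4×13/2 - 1 = 25

E[X] = 25


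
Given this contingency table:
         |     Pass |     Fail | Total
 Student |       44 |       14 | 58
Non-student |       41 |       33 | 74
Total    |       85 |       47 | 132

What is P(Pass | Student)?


P(Pass | Student) = 44/(44+14) = 44/58 = 22/29

P(Pass|Student) = 22/29 ≈ 75.86%


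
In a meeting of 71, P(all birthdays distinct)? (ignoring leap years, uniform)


P(all different) = Π(365-i)/365 for i=0..70
= (365/365)×(364/365)×...×(295/365)
= 0.000679

P ≈ 0.0007 ≈ 0.07%


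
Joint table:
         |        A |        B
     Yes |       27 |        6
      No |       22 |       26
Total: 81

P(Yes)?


P(Yes) = (27+6)/81 = 33/81 = 11/27

P(Yes) = 11/27 ≈ 40.74%


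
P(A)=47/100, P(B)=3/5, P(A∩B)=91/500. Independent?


P(A)×P(B) = 141/500
P(A∩B) = 91/500
Not equal → NOT independent

No, not independent


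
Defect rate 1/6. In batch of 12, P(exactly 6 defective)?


Binomial: P(X=6) = C(12,6)×p^6×(1-p)^6
= 924 × 1/46656 × 15625/46656 = 1203125/181398528

P(X=6) = 1203125/181398528 ≈ 0.66%


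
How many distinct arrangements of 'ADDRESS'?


Letters: 7, freq: {'A': 1, 'D': 2, 'R': 1, 'E': 1, 'S': 2}
7!/(1!×2!×1!×1!×2!) = 5040/4 = 1260

1260


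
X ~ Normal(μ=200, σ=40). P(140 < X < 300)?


z₁=(140-200)/40=-1.5, z₂=(300-200)/40=2.5
P = Φ(2.5) - Φ(-1.5) = 0.993790 - 0.066807 = 0.926983 ≈ 0.9270

P(140 < X < 300) ≈ 0.9270


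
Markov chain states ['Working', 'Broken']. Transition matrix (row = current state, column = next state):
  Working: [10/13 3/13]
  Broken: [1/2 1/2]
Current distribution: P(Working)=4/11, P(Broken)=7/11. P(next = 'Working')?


P(next=Working) = Σᵢ P(now=i)×P(i→Working)
= 4/11×10/13 + 7/11×1/2
= 40/143 + 7/22 = 171/286

P = 171/286 ≈ 0.5979


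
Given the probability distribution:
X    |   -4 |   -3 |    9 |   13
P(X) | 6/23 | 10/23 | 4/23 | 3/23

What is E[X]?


E[X] = Σ x·P(X=x)
= (-4)×(6/23) + (-3)×(10/23) + (9)×(4/23) + (13)×(3/23)
= 21/23

E[X] = 21/23


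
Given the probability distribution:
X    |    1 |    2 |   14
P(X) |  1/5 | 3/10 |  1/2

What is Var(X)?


E[X] = 39/5
E[X²] = 497/5
Var(X) = E[X²] - (E[X])² = 497/5 - 1521/25 = 964/25

Var(X) = 964/25 ≈ 38.5600


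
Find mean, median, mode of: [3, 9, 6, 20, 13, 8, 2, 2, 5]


Sorted: [2, 2, 3, 5, 6, 8, 9, 13, 20]
Mean = 68/9
Median = 6
Freq: {3: 1, 9: 1, 6: 1, 20: 1, 13: 1, 8: 1, 2: 2, 5: 1}
Mode: [2]

Mean=68/9, Median=6, Mode=2


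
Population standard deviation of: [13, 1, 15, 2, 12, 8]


Mean = 51/6 = 17/2
  (13-17/2)²=81/4
  (1-17/2)²=225/4
  (15-17/2)²=169/4
  (2-17/2)²=169/4
  (12-17/2)²=49/4
  (8-17/2)²=1/4
Σ(x-μ)² = 347/2
σ² = (347/2)/6 = 347/12

σ = √(347/12) ≈ 5.3774


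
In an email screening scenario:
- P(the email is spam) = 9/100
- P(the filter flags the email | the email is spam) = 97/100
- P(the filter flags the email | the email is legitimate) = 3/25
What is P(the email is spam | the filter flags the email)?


Using Bayes' theorem:
P(A|B) = P(B|A)·P(A) / P(B)

P(the filter flags the email) = 97/100 × 9/100 + 3/25 × 91/100
= 873/10000 + 273/2500 = 393/2000

P(the email is spam|the filter flags the email) = (873/10000) / (393/2000) = 291/655

P(the email is spam|the filter flags the email) = 291/655 ≈ 44.43%


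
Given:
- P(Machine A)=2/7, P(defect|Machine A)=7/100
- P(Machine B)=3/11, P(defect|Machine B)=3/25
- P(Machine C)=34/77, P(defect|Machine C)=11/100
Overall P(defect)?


P(B) = Σ P(B|Aᵢ)×P(Aᵢ)
  7/100×2/7 = 1/50
  3/25×3/11 = 9/275
  11/100×34/77 = 17/350
Sum = 39/385

P(defect) = 39/385 ≈ 10.13%


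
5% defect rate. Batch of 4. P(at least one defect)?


P(all good) = (19/20)^4 = 130321/160000
P(≥1 defect) = 29679/160000

P = 29679/160000 ≈ 18.55%


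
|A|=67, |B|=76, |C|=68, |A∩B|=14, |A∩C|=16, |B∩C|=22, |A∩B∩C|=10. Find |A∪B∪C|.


|A∪B∪C| = 67+76+68-14-16-22+10 = 169

|A∪B∪C| = 169


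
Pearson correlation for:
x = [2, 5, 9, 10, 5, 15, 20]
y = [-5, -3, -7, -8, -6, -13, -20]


n=7, Σx=66, Σy=-62, Σxy=-793, Σx²=860, Σy²=752
r = (7×(-793) - 66×(-62))/√((7×860 - 66²)(7×752 - (-62)²))
= -1459/√(1664×1420) = -1459/√2362880 ≈ -1459/1537.1662 ≈ -0.9491

r ≈ -0.9491


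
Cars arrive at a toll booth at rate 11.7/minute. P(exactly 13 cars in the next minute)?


Poisson(λ=11.7): P(X=13) = e^(-λ)×λ^k/k!
= e^(-11.7) × 11.7^13 / 13!
≈ 8.293819161e-06 × 7.69867883698e+13 / 6227020800 ≈ 0.102539

P(X=13) ≈ 0.102539 ≈ 10.25%


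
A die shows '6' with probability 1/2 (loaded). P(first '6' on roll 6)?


Geometric: P(X=6) = (1-p)^(k-1)×p = (1/2)^5×1/2 = 1/64

P(X=6) = 1/64 ≈ 1.56%


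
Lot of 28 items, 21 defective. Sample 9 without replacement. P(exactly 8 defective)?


Hypergeometric: C(21,8)×C(7,1)/C(28,9)
= 203490×7/6906900 = 6783/32890

P(X=8) = 6783/32890 ≈ 20.62%


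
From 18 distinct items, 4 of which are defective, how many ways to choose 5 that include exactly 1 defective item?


Choose 1 of the 4 defective items and 4 of the other 14 items:
C(4,1)×C(14,4) = 4×1001 = 4004

4004


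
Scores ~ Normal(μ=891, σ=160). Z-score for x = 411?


z = (x - μ)/σ = (411 - 891)/160 = -3.0

z = -3.0


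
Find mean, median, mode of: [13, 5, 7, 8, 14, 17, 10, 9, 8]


Sorted: [5, 7, 8, 8, 9, 10, 13, 14, 17]
Mean = 91/9
Median = 9
Freq: {13: 1, 5: 1, 7: 1, 8: 2, 14: 1, 17: 1, 10: 1, 9: 1}
Mode: [8]

Mean=91/9, Median=9, Mode=8


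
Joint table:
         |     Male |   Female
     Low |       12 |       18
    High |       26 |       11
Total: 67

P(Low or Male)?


P(Low∨Male) = P(Low) + P(Male) - P(Low∧Male)
= (30 + 38 - 12)/67 = 56/67

P = 56/67 ≈ 83.58%


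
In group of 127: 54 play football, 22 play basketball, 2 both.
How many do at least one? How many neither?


|A∪B| = 54+22-2 = 74
Neither = 127-74 = 53

At least one: 74; Neither: 53


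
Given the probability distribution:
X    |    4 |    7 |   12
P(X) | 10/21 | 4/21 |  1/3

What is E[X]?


E[X] = Σ x·P(X=x)
= (4)×(10/21) + (7)×(4/21) + (12)×(1/3)
= 152/21

E[X] = 152/21


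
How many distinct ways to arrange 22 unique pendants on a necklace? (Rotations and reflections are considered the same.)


Free circular arrangements: rotations and reflections both identified.
(n-1)!/2 = 21!/2 = 51090942171709440000/2 = 25545471085854720000

25545471085854720000


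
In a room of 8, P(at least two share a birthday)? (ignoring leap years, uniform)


P(all different) = Π(365-i)/365 for i=0..7
= 0.925665
P(match) = 1 - 0.925665 = 0.074335

P ≈ 0.0743 ≈ 7.43%


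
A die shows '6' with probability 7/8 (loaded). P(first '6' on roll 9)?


Geometric: P(X=9) = (1-p)^(k-1)×p = (1/8)^8×7/8 = 7/134217728

P(X=9) = 7/134217728 ≈ 0.00%


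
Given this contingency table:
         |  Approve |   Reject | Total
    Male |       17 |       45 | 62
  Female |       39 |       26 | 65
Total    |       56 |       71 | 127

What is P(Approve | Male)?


P(Approve | Male) = 17/(17+45) = 17/62

P(Approve|Male) = 17/62 ≈ 27.42%


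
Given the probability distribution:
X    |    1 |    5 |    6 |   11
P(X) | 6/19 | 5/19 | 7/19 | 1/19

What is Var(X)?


E[X] = 84/19
E[X²] = 504/19
Var(X) = E[X²] - (E[X])² = 504/19 - 7056/361 = 2520/361

Var(X) = 2520/361 ≈ 6.9806


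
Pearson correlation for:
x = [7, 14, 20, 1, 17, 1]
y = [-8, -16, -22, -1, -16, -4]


n=6, Σx=60, Σy=-67, Σxy=-997, Σx²=936, Σy²=1077
r = (6×(-997) - 60×(-67))/√((6×936 - 60²)(6×1077 - (-67)²))
= -1962/√(2016×1973) = -1962/√3977568 ≈ -1962/1994.3841 ≈ -0.9838

r ≈ -0.9838


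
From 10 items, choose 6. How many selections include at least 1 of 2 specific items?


Complement: C(10,6) - C(8,6) = 210 - 28 = 182

182


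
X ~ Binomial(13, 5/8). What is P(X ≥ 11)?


P(X ≥ 11) = Σ P(X=i) for i=11..13
P(X=11) = 17138671875/274877906944
P(X=12) = 9521484375/549755813888
P(X=13) = 1220703125/549755813888
Sum = 22509765625/274877906944

P(X ≥ 11) = 22509765625/274877906944 ≈ 8.19%


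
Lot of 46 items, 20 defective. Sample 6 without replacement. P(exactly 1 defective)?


Hypergeometric: C(20,1)×C(26,5)/C(46,6)
= 20×65780/9366819 = 5200/37023

P(X=1) = 5200/37023 ≈ 14.05%


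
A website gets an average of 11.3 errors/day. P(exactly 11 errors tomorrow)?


Poisson(λ=11.3): P(X=11) = e^(-λ)×λ^k/k!
= e^(-11.3) × 11.3^11 / 11!
≈ 1.237292426e-05 × 383586115061 / 39916800 ≈ 0.118899

P(X=11) ≈ 0.118899 ≈ 11.89%


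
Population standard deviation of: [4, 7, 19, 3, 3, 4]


Mean = 40/6 = 20/3
  (4-20/3)²=64/9
  (7-20/3)²=1/9
  (19-20/3)²=1369/9
  (3-20/3)²=121/9
  (3-20/3)²=121/9
  (4-20/3)²=64/9
Σ(x-μ)² = 580/3
σ² = (580/3)/6 = 290/9

σ = √(290/9) ≈ 5.6765


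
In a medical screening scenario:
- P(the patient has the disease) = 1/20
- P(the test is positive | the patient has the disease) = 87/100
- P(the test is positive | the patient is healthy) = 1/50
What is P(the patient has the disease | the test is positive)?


Using Bayes' theorem:
P(A|B) = P(B|A)·P(A) / P(B)

P(the test is positive) = 87/100 × 1/20 + 1/50 × 19/20
= 87/2000 + 19/1000 = 1/16

P(the patient has the disease|the test is positive) = (87/2000) / (1/16) = 87/125

P(the patient has the disease|the test is positive) = 87/125 ≈ 69.60%


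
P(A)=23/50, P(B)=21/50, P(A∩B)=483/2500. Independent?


P(A)×P(B) = 483/2500
P(A∩B) = 483/2500
Equal ✓ → Independent

Yes, independent


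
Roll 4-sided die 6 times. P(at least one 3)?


P(no 3)^6 = (3/4)^6 = 729/4096
P(≥1) = 1 - 729/4096 = 3367/4096

P = 3367/4096 ≈ 82.20%


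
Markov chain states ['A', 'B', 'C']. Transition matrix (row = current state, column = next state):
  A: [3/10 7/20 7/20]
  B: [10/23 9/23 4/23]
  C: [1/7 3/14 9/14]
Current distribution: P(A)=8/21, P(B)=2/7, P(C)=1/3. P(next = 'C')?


P(next=C) = Σᵢ P(now=i)×P(i→C)
= 8/21×7/20 + 2/7×4/23 + 1/3×9/14
= 2/15 + 8/161 + 3/14 = 1919/4830

P = 1919/4830 ≈ 0.3973


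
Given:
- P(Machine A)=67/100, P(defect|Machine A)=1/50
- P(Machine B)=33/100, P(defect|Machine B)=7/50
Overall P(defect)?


P(B) = Σ P(B|Aᵢ)×P(Aᵢ)
  1/50×67/100 = 67/5000
  7/50×33/100 = 231/5000
Sum = 149/2500

P(defect) = 149/2500 ≈ 5.96%


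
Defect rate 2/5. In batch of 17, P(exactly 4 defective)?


Binomial: P(X=4) = C(17,4)×p^4×(1-p)^13
= 2380 × 16/625 × 1594323/1220703125 = 12142363968/152587890625

P(X=4) = 12142363968/152587890625 ≈ 7.96%


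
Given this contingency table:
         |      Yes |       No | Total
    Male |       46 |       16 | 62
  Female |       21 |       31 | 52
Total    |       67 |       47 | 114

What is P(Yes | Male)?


P(Yes | Male) = 46/(46+16) = 46/62 = 23/31

P(Yes|Male) = 23/31 ≈ 74.19%


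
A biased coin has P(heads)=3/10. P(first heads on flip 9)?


Geometric: P(X=9) = (1-p)^(k-1)×p = (7/10)^8×3/10 = 17294403/1000000000

P(X=9) = 17294403/1000000000 ≈ 1.73%


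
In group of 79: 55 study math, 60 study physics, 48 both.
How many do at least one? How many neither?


|A∪B| = 55+60-48 = 67
Neither = 79-67 = 12

At least one: 67; Neither: 12


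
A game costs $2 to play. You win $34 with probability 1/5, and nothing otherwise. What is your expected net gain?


E[gain] = (34-2)×1/5 + (-2)×4/5
= 32/5 - 8/5 = 24/5

Expected net gain = $24/5 ≈ $4.80


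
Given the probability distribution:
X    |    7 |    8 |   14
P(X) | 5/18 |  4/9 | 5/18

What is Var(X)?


E[X] = 169/18
E[X²] = 193/2
Var(X) = E[X²] - (E[X])² = 193/2 - 28561/324 = 2705/324

Var(X) = 2705/324 ≈ 8.3488


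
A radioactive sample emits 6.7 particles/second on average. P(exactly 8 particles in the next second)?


Poisson(λ=6.7): P(X=8) = e^(-λ)×λ^k/k!
= e^(-6.7) × 6.7^8 / 8!
≈ 0.001230911903 × 4060676.77557 / 40320 ≈ 0.123967

P(X=8) ≈ 0.123967 ≈ 12.40%


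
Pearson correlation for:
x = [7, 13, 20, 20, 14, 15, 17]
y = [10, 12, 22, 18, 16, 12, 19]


n=7, Σx=106, Σy=109, Σxy=1753, Σx²=1728, Σy²=1813
r = (7×1753 - 106×109)/√((7×1728 - 106²)(7×1813 - 109²))
= 717/√(860×810) = 717/√696600 ≈ 717/834.6257 ≈ 0.8591

r ≈ 0.8591


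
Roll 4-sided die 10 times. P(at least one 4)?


P(no 4)^10 = (3/4)^10 = 59049/1048576
P(≥1) = 1 - 59049/1048576 = 989527/1048576

P = 989527/1048576 ≈ 94.37%


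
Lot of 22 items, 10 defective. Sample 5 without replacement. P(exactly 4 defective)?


Hypergeometric: C(10,4)×C(12,1)/C(22,5)
= 210×12/26334 = 20/209

P(X=4) = 20/209 ≈ 9.57%


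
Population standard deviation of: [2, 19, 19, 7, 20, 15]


Mean = 82/6 = 41/3
  (2-41/3)²=1225/9
  (19-41/3)²=256/9
  (19-41/3)²=256/9
  (7-41/3)²=400/9
  (20-41/3)²=361/9
  (15-41/3)²=16/9
Σ(x-μ)² = 838/3
σ² = (838/3)/6 = 419/9

σ = √(419/9) ≈ 6.8232


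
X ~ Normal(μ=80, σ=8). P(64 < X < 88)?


z₁=(64-80)/8=-2.0, z₂=(88-80)/8=1.0
P = Φ(1.0) - Φ(-2.0) = 0.841345 - 0.022750 = 0.818595 ≈ 0.8186

P(64 < X < 88) ≈ 0.8186


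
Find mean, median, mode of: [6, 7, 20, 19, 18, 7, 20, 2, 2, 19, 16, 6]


Sorted: [2, 2, 6, 6, 7, 7, 16, 18, 19, 19, 20, 20]
Mean = 142/12 = 71/6
Median = 23/2
Freq: {6: 2, 7: 2, 20: 2, 19: 2, 18: 1, 2: 2, 16: 1}
Mode: [2, 6, 7, 19, 20]

Mean=71/6, Median=23/2, Mode=[2, 6, 7, 19, 20]


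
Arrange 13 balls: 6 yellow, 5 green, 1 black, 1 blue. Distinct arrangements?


13!/(6!×5!×1!×1!) = 72072

72072


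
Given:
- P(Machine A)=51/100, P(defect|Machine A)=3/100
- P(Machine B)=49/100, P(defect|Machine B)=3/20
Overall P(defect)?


P(B) = Σ P(B|Aᵢ)×P(Aᵢ)
  3/100×51/100 = 153/10000
  3/20×49/100 = 147/2000
Sum = 111/1250

P(defect) = 111/1250 ≈ 8.88%


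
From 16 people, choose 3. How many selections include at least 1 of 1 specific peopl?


Complement: C(16,3) - C(15,3) = 560 - 455 = 105

105


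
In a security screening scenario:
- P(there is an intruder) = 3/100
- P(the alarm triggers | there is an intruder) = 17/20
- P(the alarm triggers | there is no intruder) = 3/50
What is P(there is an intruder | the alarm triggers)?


Using Bayes' theorem:
P(A|B) = P(B|A)·P(A) / P(B)

P(the alarm triggers) = 17/20 × 3/100 + 3/50 × 97/100
= 51/2000 + 291/5000 = 837/10000

P(there is an intruder|the alarm triggers) = (51/2000) / (837/10000) = 85/279

P(there is an intruder|the alarm triggers) = 85/279 ≈ 30.47%


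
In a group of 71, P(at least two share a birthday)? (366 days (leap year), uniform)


P(all different) = Π(366-i)/366 for i=0..70
= 0.000694
P(match) = 1 - 0.000694 = 0.999306

P ≈ 0.9993 ≈ 99.93%


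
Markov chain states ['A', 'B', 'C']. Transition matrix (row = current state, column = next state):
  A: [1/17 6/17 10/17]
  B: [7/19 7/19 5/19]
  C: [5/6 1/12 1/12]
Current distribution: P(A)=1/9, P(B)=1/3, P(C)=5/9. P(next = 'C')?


P(next=C) = Σᵢ P(now=i)×P(i→C)
= 1/9×10/17 + 1/3×5/19 + 5/9×1/12
= 10/153 + 5/57 + 5/108 = 6955/34884

P = 6955/34884 ≈ 0.1994


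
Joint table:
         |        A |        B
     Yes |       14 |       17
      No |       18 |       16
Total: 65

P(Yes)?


P(Yes) = (14+17)/65 = 31/65

P(Yes) = 31/65 ≈ 47.69%


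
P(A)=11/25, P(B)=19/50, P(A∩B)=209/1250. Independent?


P(A)×P(B) = 209/1250
P(A∩B) = 209/1250
Equal ✓ → Independent

Yes, independent


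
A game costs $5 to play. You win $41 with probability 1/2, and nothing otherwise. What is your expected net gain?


E[gain] = (41-5)×1/2 + (-5)×1/2
= 18 - 5/2 = 31/2

Expected net gain = $31/2 ≈ $15.50


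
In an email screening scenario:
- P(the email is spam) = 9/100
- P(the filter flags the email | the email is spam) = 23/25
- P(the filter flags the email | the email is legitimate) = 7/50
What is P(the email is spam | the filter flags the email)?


Using Bayes' theorem:
P(A|B) = P(B|A)·P(A) / P(B)

P(the filter flags the email) = 23/25 × 9/100 + 7/50 × 91/100
= 207/2500 + 637/5000 = 1051/5000

P(the email is spam|the filter flags the email) = (207/2500) / (1051/5000) = 414/1051

P(the email is spam|the filter flags the email) = 414/1051 ≈ 39.39%


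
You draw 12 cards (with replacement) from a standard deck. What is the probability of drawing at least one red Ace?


P(not a red Ace) = 50/52 = 25/26
P(none in 12 draws) = (25/26)^12 = 59604644775390625/95428956661682176
P(≥1 red Ace) = 1 - 59604644775390625/95428956661682176 = 35824311886291551/95428956661682176

P = 35824311886291551/95428956661682176 ≈ 37.54%


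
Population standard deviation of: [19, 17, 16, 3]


Mean = 55/4
  (19-55/4)²=441/16
  (17-55/4)²=169/16
  (16-55/4)²=81/16
  (3-55/4)²=1849/16
Σ(x-μ)² = 635/4
σ² = (635/4)/4 = 635/16

σ = √(635/16) ≈ 6.2998


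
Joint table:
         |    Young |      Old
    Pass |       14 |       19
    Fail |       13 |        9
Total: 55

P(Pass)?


P(Pass) = (14+19)/55 = 33/55 = 3/5

P(Pass) = 3/5 ≈ 60.00%


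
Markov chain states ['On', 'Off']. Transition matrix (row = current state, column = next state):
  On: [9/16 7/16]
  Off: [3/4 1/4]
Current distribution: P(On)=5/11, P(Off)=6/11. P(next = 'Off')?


P(next=Off) = Σᵢ P(now=i)×P(i→Off)
= 5/11×7/16 + 6/11×1/4
= 35/176 + 3/22 = 59/176

P = 59/176 ≈ 0.3352


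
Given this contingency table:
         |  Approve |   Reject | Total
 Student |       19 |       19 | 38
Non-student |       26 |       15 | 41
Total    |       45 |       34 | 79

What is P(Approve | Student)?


P(Approve | Student) = 19/(19+19) = 19/38 = 1/2

P(Approve|Student) = 1/2 ≈ 50.00%


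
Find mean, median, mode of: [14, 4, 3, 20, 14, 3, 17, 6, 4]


Sorted: [3, 3, 4, 4, 6, 14, 14, 17, 20]
Mean = 85/9
Median = 6
Freq: {14: 2, 4: 2, 3: 2, 20: 1, 17: 1, 6: 1}
Mode: [3, 4, 14]

Mean=85/9, Median=6, Mode=[3, 4, 14]


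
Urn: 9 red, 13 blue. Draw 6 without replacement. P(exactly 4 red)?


Hypergeometric: C(9,4)×C(13,2)/C(22,6)
= 126×78/74613 = 468/3553

P(X=4) = 468/3553 ≈ 13.17%


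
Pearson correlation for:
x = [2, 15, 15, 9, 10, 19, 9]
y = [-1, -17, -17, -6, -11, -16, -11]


n=7, Σx=79, Σy=-79, Σxy=-1079, Σx²=1077, Σy²=1113
r = (7×(-1079) - 79×(-79))/√((7×1077 - 79²)(7×1113 - (-79)²))
= -1312/√(1298×1550) = -1312/√2011900 ≈ -1312/1418.4146 ≈ -0.9250

r ≈ -0.9250


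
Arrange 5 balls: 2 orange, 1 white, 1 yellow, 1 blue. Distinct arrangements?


5!/(2!×1!×1!×1!) = 60

60


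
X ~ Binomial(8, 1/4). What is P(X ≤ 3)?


P(X ≤ 3) = Σ P(X=i) for i=0..3
P(X=0) = 6561/65536
P(X=1) = 2187/8192
P(X=2) = 5103/16384
P(X=3) = 1701/8192
Sum = 58077/65536

P(X ≤ 3) = 58077/65536 ≈ 88.62%


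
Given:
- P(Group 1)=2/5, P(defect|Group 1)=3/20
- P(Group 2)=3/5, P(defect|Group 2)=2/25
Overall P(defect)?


P(B) = Σ P(B|Aᵢ)×P(Aᵢ)
  3/20×2/5 = 3/50
  2/25×3/5 = 6/125
Sum = 27/250

P(defect) = 27/250 ≈ 10.80%


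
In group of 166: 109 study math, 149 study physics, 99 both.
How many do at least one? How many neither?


|A∪B| = 109+149-99 = 159
Neither = 166-159 = 7

At least one: 159; Neither: 7


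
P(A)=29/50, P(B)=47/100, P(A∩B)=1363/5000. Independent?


P(A)×P(B) = 1363/5000
P(A∩B) = 1363/5000
Equal ✓ → Independent

Yes, independent


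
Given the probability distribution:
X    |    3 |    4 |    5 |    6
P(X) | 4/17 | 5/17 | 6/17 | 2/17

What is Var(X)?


E[X] = 74/17
E[X²] = 338/17
Var(X) = E[X²] - (E[X])² = 338/17 - 5476/289 = 270/289

Var(X) = 270/289 ≈ 0.9343


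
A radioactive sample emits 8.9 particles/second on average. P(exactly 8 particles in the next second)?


Poisson(λ=8.9): P(X=8) = e^(-λ)×λ^k/k!
= e^(-8.9) × 8.9^8 / 8!
≈ 0.0001363889265 × 39365888.057 / 40320 ≈ 0.133161

P(X=8) ≈ 0.133161 ≈ 13.32%


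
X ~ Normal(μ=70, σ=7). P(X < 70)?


z = (70-70)/7 = 0.0
P(Z < 0.0) = 0.5000

P(X < 70) ≈ 0.5000


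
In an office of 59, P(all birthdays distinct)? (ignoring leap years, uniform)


P(all different) = Π(365-i)/365 for i=0..58
= (365/365)×(364/365)×...×(307/365)
= 0.007011

P ≈ 0.0070 ≈ 0.70%


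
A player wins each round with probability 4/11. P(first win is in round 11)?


Geometric: P(X=11) = (1-p)^(k-1)×p = (7/11)^10×4/11 = 1129900996/285311670611

P(X=11) = 1129900996/285311670611 ≈ 0.40%


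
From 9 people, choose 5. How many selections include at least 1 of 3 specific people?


Complement: C(9,5) - C(6,5) = 126 - 6 = 120

120


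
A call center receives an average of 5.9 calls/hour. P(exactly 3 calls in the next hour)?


Poisson(λ=5.9): P(X=3) = e^(-λ)×λ^k/k!
= e^(-5.9) × 5.9^3 / 3!
≈ 0.002739444819 × 205.379 / 6 ≈ 0.093771

P(X=3) ≈ 0.093771 ≈ 9.38%


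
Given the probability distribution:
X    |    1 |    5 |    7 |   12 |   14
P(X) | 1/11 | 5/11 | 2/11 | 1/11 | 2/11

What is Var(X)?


E[X] = 80/11
E[X²] = 760/11
Var(X) = E[X²] - (E[X])² = 760/11 - 6400/121 = 1960/121

Var(X) = 1960/121 ≈ 16.1983


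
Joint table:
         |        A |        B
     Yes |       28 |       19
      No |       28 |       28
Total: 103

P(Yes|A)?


P(Yes|A) = 28/(28+28) = 28/56 = 1/2

P = 1/2 ≈ 50.00%


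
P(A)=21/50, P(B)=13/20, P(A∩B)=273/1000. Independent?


P(A)×P(B) = 273/1000
P(A∩B) = 273/1000
Equal ✓ → Independent

Yes, independent


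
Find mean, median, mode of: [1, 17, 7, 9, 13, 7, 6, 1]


Sorted: [1, 1, 6, 7, 7, 9, 13, 17]
Mean = 61/8
Median = 7
Freq: {1: 2, 17: 1, 7: 2, 9: 1, 13: 1, 6: 1}
Mode: [1, 7]

Mean=61/8, Median=7, Mode=[1, 7]


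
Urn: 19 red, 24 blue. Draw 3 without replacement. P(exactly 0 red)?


Hypergeometric: C(19,0)×C(24,3)/C(43,3)
= 1×2024/12341 = 2024/12341

P(X=0) = 2024/12341 ≈ 16.40%


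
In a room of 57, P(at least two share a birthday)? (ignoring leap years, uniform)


P(all different) = Π(365-i)/365 for i=0..56
= 0.009878
P(match) = 1 - 0.009878 = 0.990122

P ≈ 0.9901 ≈ 99.01%


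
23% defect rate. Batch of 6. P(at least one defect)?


P(all good) = (77/100)^6 = 208422380089/1000000000000
P(≥1 defect) = 791577619911/1000000000000

P = 791577619911/1000000000000 ≈ 79.16%


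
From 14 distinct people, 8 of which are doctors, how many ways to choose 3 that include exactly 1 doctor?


Choose 1 of the 8 doctors and 2 of the other 6 people:
C(8,1)×C(6,2) = 8×15 = 120

120


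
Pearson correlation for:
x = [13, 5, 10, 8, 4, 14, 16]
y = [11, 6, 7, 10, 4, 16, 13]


n=7, Σx=70, Σy=67, Σxy=771, Σx²=826, Σy²=747
r = (7×771 - 70×67)/√((7×826 - 70²)(7×747 - 67²))
= 707/√(882×740) = 707/√652680 ≈ 707/807.8861 ≈ 0.8751

r ≈ 0.8751


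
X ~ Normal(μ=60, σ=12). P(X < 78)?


z = (78-60)/12 = 1.5
P(Z < 1.5) = 0.9332

P(X < 78) ≈ 0.9332


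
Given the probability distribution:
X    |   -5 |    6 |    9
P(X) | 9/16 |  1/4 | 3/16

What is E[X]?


E[X] = Σ x·P(X=x)
= (-5)×(9/16) + (6)×(1/4) + (9)×(3/16)
= 3/8

E[X] = 3/8


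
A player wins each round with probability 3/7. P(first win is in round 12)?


Geometric: P(X=12) = (1-p)^(k-1)×p = (4/7)^11×3/7 = 12582912/13841287201

P(X=12) = 12582912/13841287201 ≈ 0.09%


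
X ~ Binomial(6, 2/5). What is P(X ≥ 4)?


P(X ≥ 4) = Σ P(X=i) for i=4..6
P(X=4) = 432/3125
P(X=5) = 576/15625
P(X=6) = 64/15625
Sum = 112/625

P(X ≥ 4) = 112/625 ≈ 17.92%


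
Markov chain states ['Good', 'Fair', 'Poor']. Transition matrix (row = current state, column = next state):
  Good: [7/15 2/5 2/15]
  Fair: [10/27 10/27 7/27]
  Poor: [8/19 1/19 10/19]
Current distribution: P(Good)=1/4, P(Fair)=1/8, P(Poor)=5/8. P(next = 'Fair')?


P(next=Fair) = Σᵢ P(now=i)×P(i→Fair)
= 1/4×2/5 + 1/8×10/27 + 5/8×1/19
= 1/10 + 5/108 + 5/152 = 3677/20520

P = 3677/20520 ≈ 0.1792


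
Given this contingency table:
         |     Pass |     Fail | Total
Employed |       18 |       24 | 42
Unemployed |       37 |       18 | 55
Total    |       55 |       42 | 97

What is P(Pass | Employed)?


P(Pass | Employed) = 18/(18+24) = 18/42 = 3/7

P(Pass|Employed) = 3/7 ≈ 42.86%


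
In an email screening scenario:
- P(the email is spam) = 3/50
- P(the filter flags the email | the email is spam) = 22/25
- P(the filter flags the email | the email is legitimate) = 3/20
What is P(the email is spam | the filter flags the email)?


Using Bayes' theorem:
P(A|B) = P(B|A)·P(A) / P(B)

P(the filter flags the email) = 22/25 × 3/50 + 3/20 × 47/50
= 33/625 + 141/1000 = 969/5000

P(the email is spam|the filter flags the email) = (33/625) / (969/5000) = 88/323

P(the email is spam|the filter flags the email) = 88/323 ≈ 27.24%


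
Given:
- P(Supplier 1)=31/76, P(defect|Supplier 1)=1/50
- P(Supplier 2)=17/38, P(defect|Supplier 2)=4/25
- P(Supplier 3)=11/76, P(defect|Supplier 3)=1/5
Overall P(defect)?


P(B) = Σ P(B|Aᵢ)×P(Aᵢ)
  1/50×31/76 = 31/3800
  4/25×17/38 = 34/475
  1/5×11/76 = 11/380
Sum = 413/3800

P(defect) = 413/3800 ≈ 10.87%


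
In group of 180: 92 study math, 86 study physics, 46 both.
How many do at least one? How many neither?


|A∪B| = 92+86-46 = 132
Neither = 180-132 = 48

At least one: 132; Neither: 48


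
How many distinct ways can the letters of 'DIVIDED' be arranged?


Letters: 7, freq: {'D': 3, 'I': 2, 'V': 1, 'E': 1}
7!/(3!×2!×1!×1!) = 5040/12 = 420

420


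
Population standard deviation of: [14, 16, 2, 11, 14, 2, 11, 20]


Mean = 90/8 = 45/4
  (14-45/4)²=121/16
  (16-45/4)²=361/16
  (2-45/4)²=1369/16
  (11-45/4)²=1/16
  (14-45/4)²=121/16
  (2-45/4)²=1369/16
  (11-45/4)²=1/16
  (20-45/4)²=1225/16
Σ(x-μ)² = 571/2
σ² = (571/2)/8 = 571/16

σ = √(571/16) ≈ 5.9739


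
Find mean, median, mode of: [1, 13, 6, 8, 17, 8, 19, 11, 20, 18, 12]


Sorted: [1, 6, 8, 8, 11, 12, 13, 17, 18, 19, 20]
Mean = 133/11
Median = 12
Freq: {1: 1, 13: 1, 6: 1, 8: 2, 17: 1, 19: 1, 11: 1, 20: 1, 18: 1, 12: 1}
Mode: [8]

Mean=133/11, Median=12, Mode=8


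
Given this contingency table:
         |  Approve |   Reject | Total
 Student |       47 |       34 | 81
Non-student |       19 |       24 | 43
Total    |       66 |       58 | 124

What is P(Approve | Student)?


P(Approve | Student) = 47/(47+34) = 47/81

P(Approve|Student) = 47/81 ≈ 58.02%


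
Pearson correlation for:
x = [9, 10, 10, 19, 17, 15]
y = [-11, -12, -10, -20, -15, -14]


n=6, Σx=80, Σy=-82, Σxy=-1164, Σx²=1156, Σy²=1186
r = (6×(-1164) - 80×(-82))/√((6×1156 - 80²)(6×1186 - (-82)²))
= -424/√(536×392) = -424/√210112 ≈ -424/458.3798 ≈ -0.9250

r ≈ -0.9250


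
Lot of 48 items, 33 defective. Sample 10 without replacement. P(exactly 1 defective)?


Hypergeometric: C(33,1)×C(15,9)/C(48,10)
= 33×5005/6540715896 = 385/15246424

P(X=1) = 385/15246424 ≈ 0.00%


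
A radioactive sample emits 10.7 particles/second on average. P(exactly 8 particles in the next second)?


Poisson(λ=10.7): P(X=8) = e^(-λ)×λ^k/k!
= e^(-10.7) × 10.7^8 / 8!
≈ 2.254493791e-05 × 171818617.983 / 40320 ≈ 0.096072

P(X=8) ≈ 0.096072 ≈ 9.61%


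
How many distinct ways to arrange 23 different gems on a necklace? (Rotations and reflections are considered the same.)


Free circular arrangements: rotations and reflections both identified.
(n-1)!/2 = 22!/2 = 1124000727777607680000/2 = 562000363888803840000

562000363888803840000


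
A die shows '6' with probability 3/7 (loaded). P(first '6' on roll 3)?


Geometric: P(X=3) = (1-p)^(k-1)×p = (4/7)^2×3/7 = 48/343

P(X=3) = 48/343 ≈ 13.99%


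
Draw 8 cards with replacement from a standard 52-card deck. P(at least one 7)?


P(not a 7) = 48/52 = 12/13
P(none in 8 draws) = (12/13)^8 = 429981696/815730721
P(≥1 7) = 1 - 429981696/815730721 = 385749025/815730721

P = 385749025/815730721 ≈ 47.29%


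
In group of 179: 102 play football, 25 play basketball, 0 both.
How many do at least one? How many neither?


|A∪B| = 102+25-0 = 127
Neither = 179-127 = 52

At least one: 127; Neither: 52


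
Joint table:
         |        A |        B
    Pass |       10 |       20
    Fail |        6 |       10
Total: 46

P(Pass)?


P(Pass) = (10+20)/46 = 30/46 = 15/23

P(Pass) = 15/23 ≈ 65.22%


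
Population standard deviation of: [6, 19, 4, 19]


Mean = 48/4 = 12
  (6-12)²=36
  (19-12)²=49
  (4-12)²=64
  (19-12)²=49
Σ(x-μ)² = 198
σ² = 198/4 = 99/2

σ = √(99/2) ≈ 7.0356
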